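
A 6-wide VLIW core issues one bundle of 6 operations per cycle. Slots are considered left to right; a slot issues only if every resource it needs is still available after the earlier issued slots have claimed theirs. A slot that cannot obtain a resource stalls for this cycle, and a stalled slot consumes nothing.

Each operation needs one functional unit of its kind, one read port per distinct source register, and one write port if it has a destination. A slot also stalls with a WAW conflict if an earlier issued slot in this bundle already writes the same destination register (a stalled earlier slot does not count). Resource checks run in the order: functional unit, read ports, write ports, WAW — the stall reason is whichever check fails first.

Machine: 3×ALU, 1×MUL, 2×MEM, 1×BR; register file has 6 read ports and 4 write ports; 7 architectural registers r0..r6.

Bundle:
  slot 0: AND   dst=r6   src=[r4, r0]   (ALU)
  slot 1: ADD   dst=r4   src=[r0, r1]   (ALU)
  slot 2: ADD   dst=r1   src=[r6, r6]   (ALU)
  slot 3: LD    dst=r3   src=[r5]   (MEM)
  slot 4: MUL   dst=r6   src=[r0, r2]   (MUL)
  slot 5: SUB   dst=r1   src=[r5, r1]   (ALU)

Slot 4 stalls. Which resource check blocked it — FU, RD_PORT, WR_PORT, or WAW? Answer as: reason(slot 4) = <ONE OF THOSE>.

(0) want 1×ALU +2rd +1wr — yes → AL2|MU1|ME2|BR1|rd4|wr3
(1) want 1×ALU +2rd +1wr — yes → AL1|MU1|ME2|BR1|rd2|wr2
(2) want 1×ALU +1rd +1wr — yes → AL0|MU1|ME2|BR1|rd1|wr1
(3) want 1×MEM +1rd +1wr — yes → AL0|MU1|ME1|BR1|rd0|wr0
(4) want 1×MUL +2rd +1wr — RD_PORT → AL0|MU1|ME1|BR1|rd0|wr0
(5) want 1×ALU +2rd +1wr — FU → AL0|MU1|ME1|BR1|rd0|wr0

reason(slot 4) = RD_PORT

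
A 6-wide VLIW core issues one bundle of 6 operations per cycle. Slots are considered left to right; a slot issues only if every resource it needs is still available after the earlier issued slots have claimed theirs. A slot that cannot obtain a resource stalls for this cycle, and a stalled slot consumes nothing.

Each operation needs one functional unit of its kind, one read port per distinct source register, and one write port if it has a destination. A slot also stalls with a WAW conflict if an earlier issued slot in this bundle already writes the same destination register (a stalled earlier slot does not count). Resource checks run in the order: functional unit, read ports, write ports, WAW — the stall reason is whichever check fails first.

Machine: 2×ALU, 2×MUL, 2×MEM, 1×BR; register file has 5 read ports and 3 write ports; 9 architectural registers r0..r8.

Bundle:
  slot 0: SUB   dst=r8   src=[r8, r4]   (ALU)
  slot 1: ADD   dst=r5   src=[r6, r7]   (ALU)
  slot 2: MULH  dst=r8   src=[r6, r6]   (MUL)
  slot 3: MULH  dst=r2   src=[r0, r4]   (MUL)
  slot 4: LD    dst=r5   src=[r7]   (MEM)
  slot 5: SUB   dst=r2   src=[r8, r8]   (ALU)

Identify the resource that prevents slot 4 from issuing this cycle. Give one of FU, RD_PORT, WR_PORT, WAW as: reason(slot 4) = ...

(0) want 1×ALU +2rd +1wr — yes → AL1|MU2|ME2|BR1|rd3|wr2
(1) want 1×ALU +2rd +1wr — yes → AL0|MU2|ME2|BR1|rd1|wr1
(2) want 1×MUL +1rd +1wr — WAW → AL0|MU2|ME2|BR1|rd1|wr1
(3) want 1×MUL +2rd +1wr — RD_PORT → AL0|MU2|ME2|BR1|rd1|wr1
(4) want 1×MEM +1rd +1wr — WAW → AL0|MU2|ME2|BR1|rd1|wr1
(5) want 1×ALU +1rd +1wr — FU → AL0|MU2|ME2|BR1|rd1|wr1

reason(slot 4) = WAW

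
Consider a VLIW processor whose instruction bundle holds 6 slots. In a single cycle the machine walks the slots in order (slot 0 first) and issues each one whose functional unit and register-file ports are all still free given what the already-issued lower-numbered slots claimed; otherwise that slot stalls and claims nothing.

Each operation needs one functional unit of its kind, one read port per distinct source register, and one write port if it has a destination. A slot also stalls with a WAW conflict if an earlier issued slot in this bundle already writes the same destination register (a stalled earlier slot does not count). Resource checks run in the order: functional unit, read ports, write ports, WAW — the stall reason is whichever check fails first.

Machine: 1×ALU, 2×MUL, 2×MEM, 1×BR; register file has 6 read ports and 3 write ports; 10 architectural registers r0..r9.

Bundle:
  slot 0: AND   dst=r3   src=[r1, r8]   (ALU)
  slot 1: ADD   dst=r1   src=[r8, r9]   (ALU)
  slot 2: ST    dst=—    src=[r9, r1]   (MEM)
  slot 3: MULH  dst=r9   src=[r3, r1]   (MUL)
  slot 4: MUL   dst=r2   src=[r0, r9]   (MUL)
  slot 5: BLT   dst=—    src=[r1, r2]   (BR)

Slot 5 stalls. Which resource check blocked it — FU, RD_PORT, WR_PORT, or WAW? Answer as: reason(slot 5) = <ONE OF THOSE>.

reason(slot 5) = RD_PORT

(0) want 1×ALU +2rd +1wr — yes → AL0|MU2|ME2|BR1|rd4|wr2
(1) want 1×ALU +2rd +1wr — FU → AL0|MU2|ME2|BR1|rd4|wr2
(2) want 1×MEM +2rd +0wr — yes → AL0|MU2|ME1|BR1|rd2|wr2
(3) want 1×MUL +2rd +1wr — yes → AL0|MU1|ME1|BR1|rd0|wr1
(4) want 1×MUL +2rd +1wr — RD_PORT → AL0|MU1|ME1|BR1|rd0|wr1
(5) want 1×BR +2rd +0wr — RD_PORT → AL0|MU1|ME1|BR1|rd0|wr1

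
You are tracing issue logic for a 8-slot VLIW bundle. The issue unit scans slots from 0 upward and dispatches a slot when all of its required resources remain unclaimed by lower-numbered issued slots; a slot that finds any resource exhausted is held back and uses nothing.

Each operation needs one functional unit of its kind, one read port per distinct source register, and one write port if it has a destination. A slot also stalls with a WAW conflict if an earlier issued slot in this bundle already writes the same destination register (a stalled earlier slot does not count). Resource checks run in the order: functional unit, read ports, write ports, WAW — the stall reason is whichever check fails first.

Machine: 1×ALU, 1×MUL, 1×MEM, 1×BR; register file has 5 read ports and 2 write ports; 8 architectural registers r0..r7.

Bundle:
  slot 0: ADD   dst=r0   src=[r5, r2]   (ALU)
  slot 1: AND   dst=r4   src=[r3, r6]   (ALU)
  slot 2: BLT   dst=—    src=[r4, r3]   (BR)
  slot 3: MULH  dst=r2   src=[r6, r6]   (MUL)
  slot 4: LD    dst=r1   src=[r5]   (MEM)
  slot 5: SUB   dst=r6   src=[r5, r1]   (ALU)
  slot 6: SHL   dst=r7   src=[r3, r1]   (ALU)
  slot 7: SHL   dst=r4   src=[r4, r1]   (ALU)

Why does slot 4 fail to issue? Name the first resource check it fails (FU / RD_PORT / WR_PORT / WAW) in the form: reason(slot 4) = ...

reason(slot 4) = RD_PORT

#0 ALU src=r5,r2 dispatched  <A:0 Mu:1 Ld:1 B:1 rd:3 wr:1>
#1 ALU src=r3,r6 held:FU  <A:0 Mu:1 Ld:1 B:1 rd:3 wr:1>
#2 BR src=r4,r3 dispatched  <A:0 Mu:1 Ld:1 B:0 rd:1 wr:1>
#3 MUL src=r6,r6 dispatched  <A:0 Mu:0 Ld:1 B:0 rd:0 wr:0>
#4 MEM src=r5 held:RD_PORT  <A:0 Mu:0 Ld:1 B:0 rd:0 wr:0>
#5 ALU src=r5,r1 held:FU  <A:0 Mu:0 Ld:1 B:0 rd:0 wr:0>
#6 ALU src=r3,r1 held:FU  <A:0 Mu:0 Ld:1 B:0 rd:0 wr:0>
#7 ALU src=r4,r1 held:FU  <A:0 Mu:0 Ld:1 B:0 rd:0 wr:0>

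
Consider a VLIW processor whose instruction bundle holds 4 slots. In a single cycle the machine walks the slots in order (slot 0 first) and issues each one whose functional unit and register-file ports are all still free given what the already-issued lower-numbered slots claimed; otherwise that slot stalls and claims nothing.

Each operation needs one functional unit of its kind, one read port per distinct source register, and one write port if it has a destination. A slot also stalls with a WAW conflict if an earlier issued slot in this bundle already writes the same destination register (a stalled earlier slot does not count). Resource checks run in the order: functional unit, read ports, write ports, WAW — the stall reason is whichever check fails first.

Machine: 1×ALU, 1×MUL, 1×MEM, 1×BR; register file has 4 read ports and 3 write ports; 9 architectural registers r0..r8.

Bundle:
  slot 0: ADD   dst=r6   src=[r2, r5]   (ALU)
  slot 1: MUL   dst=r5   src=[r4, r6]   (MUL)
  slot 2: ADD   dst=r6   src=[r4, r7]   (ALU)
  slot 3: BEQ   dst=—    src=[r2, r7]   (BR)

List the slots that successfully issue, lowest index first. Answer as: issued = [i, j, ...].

#0 ALU src=r2,r5 dispatched  <A:0 Mu:1 Ld:1 B:1 rd:2 wr:2>
#1 MUL src=r4,r6 dispatched  <A:0 Mu:0 Ld:1 B:1 rd:0 wr:1>
#2 ALU src=r4,r7 held:FU  <A:0 Mu:0 Ld:1 B:1 rd:0 wr:1>
#3 BR src=r2,r7 held:RD_PORT  <A:0 Mu:0 Ld:1 B:1 rd:0 wr:1>

issued = [0, 1]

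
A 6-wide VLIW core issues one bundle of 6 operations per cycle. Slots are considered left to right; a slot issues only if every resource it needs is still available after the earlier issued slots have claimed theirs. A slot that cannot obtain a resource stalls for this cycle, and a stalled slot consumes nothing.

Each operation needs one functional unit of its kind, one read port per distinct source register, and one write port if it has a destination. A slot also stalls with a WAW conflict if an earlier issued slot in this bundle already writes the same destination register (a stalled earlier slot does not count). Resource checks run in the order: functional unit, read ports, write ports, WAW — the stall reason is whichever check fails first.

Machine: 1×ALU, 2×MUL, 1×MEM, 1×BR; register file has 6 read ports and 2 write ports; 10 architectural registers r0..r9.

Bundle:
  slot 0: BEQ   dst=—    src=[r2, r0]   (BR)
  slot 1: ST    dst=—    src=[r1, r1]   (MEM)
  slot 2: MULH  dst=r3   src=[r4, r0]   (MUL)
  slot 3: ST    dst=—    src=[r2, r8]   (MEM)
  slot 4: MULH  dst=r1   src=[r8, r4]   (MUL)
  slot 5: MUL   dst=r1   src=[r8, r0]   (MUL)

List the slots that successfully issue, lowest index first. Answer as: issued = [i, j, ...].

issued = [0, 1, 2]

  0. BR ⇒ go  {1A/2Mu/1Ld/0B | 4r 2w}
  1. MEM ⇒ go  {1A/2Mu/0Ld/0B | 3r 2w}
  2. MUL→r3 ⇒ go  {1A/1Mu/0Ld/0B | 1r 1w}
  3. MEM ⇒ no(FU)  {1A/1Mu/0Ld/0B | 1r 1w}
  4. MUL→r1 ⇒ no(RD_PORT)  {1A/1Mu/0Ld/0B | 1r 1w}
  5. MUL→r1 ⇒ no(RD_PORT)  {1A/1Mu/0Ld/0B | 1r 1w}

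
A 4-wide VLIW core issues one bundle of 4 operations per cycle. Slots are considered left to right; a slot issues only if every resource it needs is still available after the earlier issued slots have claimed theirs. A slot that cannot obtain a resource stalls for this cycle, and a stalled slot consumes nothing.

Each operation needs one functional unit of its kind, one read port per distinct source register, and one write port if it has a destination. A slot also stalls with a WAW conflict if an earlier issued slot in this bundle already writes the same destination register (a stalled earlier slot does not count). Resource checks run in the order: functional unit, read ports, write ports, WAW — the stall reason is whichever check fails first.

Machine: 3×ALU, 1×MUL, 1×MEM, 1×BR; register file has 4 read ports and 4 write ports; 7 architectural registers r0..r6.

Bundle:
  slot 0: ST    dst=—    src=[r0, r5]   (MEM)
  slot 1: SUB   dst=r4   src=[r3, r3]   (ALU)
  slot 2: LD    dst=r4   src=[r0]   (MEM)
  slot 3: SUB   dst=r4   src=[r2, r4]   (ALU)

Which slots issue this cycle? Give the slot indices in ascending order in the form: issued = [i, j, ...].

[0] MEM needs rd=2 wr=0: ok; after: ALU=3 MUL=1 MEM=0 BR=1, R=2, W=4
[1] ALU needs rd=1 wr=1: ok; after: ALU=2 MUL=1 MEM=0 BR=1, R=1, W=3
[2] MEM needs rd=1 wr=1: FU; after: ALU=2 MUL=1 MEM=0 BR=1, R=1, W=3
[3] ALU needs rd=2 wr=1: RD_PORT; after: ALU=2 MUL=1 MEM=0 BR=1, R=1, W=3

issued = [0, 1]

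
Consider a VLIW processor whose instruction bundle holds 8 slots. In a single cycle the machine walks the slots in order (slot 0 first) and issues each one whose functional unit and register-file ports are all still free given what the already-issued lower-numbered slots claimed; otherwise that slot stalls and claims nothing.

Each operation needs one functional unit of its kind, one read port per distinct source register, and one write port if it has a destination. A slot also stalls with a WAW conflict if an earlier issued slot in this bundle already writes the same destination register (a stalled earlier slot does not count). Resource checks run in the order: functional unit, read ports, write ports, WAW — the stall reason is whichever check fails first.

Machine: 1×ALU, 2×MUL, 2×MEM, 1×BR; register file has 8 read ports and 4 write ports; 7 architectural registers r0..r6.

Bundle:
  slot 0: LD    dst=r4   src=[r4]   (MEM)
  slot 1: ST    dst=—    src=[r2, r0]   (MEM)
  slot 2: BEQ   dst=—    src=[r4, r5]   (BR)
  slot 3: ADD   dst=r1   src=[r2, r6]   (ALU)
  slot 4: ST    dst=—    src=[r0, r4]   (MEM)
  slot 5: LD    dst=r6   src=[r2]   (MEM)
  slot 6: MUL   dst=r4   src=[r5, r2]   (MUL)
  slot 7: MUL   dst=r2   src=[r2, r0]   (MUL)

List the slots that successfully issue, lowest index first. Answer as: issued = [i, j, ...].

issued = [0, 1, 2, 3]

  0. MEM→r4 ⇒ go  {1A/2Mu/1Ld/1B | 7r 3w}
  1. MEM ⇒ go  {1A/2Mu/0Ld/1B | 5r 3w}
  2. BR ⇒ go  {1A/2Mu/0Ld/0B | 3r 3w}
  3. ALU→r1 ⇒ go  {0A/2Mu/0Ld/0B | 1r 2w}
  4. MEM ⇒ no(FU)  {0A/2Mu/0Ld/0B | 1r 2w}
  5. MEM→r6 ⇒ no(FU)  {0A/2Mu/0Ld/0B | 1r 2w}
  6. MUL→r4 ⇒ no(RD_PORT)  {0A/2Mu/0Ld/0B | 1r 2w}
  7. MUL→r2 ⇒ no(RD_PORT)  {0A/2Mu/0Ld/0B | 1r 2w}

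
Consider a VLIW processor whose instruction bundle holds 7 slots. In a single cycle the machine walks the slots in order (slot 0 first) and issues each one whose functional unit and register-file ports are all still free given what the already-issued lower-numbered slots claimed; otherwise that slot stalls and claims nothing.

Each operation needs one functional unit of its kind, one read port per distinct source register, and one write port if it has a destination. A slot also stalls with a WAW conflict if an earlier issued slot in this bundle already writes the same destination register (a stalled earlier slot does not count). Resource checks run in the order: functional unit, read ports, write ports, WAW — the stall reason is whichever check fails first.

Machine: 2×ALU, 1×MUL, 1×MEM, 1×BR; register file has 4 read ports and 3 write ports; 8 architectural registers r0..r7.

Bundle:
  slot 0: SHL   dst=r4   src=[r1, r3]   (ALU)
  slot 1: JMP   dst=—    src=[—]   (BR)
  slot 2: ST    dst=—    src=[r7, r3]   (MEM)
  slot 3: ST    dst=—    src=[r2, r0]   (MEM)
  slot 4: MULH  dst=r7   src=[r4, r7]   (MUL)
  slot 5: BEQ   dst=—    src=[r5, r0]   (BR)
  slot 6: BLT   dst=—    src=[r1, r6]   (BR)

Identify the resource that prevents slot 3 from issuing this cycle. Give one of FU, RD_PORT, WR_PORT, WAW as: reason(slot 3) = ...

[0] ALU needs rd=2 wr=1: ok; after: ALU=1 MUL=1 MEM=1 BR=1, R=2, W=2
[1] BR needs rd=0 wr=0: ok; after: ALU=1 MUL=1 MEM=1 BR=0, R=2, W=2
[2] MEM needs rd=2 wr=0: ok; after: ALU=1 MUL=1 MEM=0 BR=0, R=0, W=2
[3] MEM needs rd=2 wr=0: FU; after: ALU=1 MUL=1 MEM=0 BR=0, R=0, W=2
[4] MUL needs rd=2 wr=1: RD_PORT; after: ALU=1 MUL=1 MEM=0 BR=0, R=0, W=2
[5] BR needs rd=2 wr=0: FU; after: ALU=1 MUL=1 MEM=0 BR=0, R=0, W=2
[6] BR needs rd=2 wr=0: FU; after: ALU=1 MUL=1 MEM=0 BR=0, R=0, W=2

reason(slot 3) = FU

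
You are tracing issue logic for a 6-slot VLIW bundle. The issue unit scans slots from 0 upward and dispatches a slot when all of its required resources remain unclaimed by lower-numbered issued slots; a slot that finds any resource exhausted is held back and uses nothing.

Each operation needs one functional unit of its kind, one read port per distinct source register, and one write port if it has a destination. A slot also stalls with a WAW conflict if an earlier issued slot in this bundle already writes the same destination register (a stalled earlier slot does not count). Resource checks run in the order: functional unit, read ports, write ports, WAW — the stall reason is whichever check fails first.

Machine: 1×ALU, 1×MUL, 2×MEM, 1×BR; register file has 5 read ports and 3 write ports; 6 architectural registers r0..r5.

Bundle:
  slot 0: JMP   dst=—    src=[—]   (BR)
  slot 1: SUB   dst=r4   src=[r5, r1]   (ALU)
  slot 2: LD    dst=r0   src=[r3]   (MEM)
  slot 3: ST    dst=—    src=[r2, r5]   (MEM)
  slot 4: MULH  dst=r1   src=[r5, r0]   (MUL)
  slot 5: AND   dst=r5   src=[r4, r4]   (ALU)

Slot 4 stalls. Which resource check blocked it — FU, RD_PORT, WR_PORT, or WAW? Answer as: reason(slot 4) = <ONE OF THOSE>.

reason(slot 4) = RD_PORT

#0 BR src=- dispatched  <A:1 Mu:1 Ld:2 B:0 rd:5 wr:3>
#1 ALU src=r5,r1 dispatched  <A:0 Mu:1 Ld:2 B:0 rd:3 wr:2>
#2 MEM src=r3 dispatched  <A:0 Mu:1 Ld:1 B:0 rd:2 wr:1>
#3 MEM src=r2,r5 dispatched  <A:0 Mu:1 Ld:0 B:0 rd:0 wr:1>
#4 MUL src=r5,r0 held:RD_PORT  <A:0 Mu:1 Ld:0 B:0 rd:0 wr:1>
#5 ALU src=r4,r4 held:FU  <A:0 Mu:1 Ld:0 B:0 rd:0 wr:1>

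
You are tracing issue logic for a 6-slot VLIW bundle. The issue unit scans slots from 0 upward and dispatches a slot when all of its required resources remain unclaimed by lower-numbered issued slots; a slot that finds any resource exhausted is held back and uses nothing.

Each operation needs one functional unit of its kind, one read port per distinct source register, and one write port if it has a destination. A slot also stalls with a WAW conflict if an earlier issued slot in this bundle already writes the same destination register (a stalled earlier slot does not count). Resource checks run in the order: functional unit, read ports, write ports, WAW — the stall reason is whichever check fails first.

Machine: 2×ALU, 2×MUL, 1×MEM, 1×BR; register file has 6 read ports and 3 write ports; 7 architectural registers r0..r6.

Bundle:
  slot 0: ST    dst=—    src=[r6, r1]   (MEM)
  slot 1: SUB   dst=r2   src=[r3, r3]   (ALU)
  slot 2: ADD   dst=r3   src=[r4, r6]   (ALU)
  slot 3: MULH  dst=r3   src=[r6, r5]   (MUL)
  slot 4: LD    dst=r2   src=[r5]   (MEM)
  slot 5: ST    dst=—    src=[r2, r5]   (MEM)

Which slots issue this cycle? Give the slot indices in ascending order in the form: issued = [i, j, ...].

(0) want 1×MEM +2rd +0wr — yes → AL2|MU2|ME0|BR1|rd4|wr3
(1) want 1×ALU +1rd +1wr — yes → AL1|MU2|ME0|BR1|rd3|wr2
(2) want 1×ALU +2rd +1wr — yes → AL0|MU2|ME0|BR1|rd1|wr1
(3) want 1×MUL +2rd +1wr — RD_PORT → AL0|MU2|ME0|BR1|rd1|wr1
(4) want 1×MEM +1rd +1wr — FU → AL0|MU2|ME0|BR1|rd1|wr1
(5) want 1×MEM +2rd +0wr — FU → AL0|MU2|ME0|BR1|rd1|wr1

issued = [0, 1, 2]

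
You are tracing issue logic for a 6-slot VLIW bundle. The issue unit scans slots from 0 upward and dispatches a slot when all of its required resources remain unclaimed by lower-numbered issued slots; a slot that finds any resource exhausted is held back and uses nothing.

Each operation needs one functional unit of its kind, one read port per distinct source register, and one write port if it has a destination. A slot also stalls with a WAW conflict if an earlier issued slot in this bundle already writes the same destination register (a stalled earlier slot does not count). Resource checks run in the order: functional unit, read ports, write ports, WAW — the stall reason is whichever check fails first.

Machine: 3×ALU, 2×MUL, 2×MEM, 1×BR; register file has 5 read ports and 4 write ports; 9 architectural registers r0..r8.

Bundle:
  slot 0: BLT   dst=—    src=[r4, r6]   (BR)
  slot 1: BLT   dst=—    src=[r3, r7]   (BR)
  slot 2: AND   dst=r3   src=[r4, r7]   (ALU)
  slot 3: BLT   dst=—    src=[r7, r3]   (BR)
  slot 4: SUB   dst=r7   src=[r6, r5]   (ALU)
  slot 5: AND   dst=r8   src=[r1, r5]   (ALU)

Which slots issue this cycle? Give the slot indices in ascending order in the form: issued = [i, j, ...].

[0] BR needs rd=2 wr=0: ok; after: ALU=3 MUL=2 MEM=2 BR=0, R=3, W=4
[1] BR needs rd=2 wr=0: FU; after: ALU=3 MUL=2 MEM=2 BR=0, R=3, W=4
[2] ALU needs rd=2 wr=1: ok; after: ALU=2 MUL=2 MEM=2 BR=0, R=1, W=3
[3] BR needs rd=2 wr=0: FU; after: ALU=2 MUL=2 MEM=2 BR=0, R=1, W=3
[4] ALU needs rd=2 wr=1: RD_PORT; after: ALU=2 MUL=2 MEM=2 BR=0, R=1, W=3
[5] ALU needs rd=2 wr=1: RD_PORT; after: ALU=2 MUL=2 MEM=2 BR=0, R=1, W=3

issued = [0, 2]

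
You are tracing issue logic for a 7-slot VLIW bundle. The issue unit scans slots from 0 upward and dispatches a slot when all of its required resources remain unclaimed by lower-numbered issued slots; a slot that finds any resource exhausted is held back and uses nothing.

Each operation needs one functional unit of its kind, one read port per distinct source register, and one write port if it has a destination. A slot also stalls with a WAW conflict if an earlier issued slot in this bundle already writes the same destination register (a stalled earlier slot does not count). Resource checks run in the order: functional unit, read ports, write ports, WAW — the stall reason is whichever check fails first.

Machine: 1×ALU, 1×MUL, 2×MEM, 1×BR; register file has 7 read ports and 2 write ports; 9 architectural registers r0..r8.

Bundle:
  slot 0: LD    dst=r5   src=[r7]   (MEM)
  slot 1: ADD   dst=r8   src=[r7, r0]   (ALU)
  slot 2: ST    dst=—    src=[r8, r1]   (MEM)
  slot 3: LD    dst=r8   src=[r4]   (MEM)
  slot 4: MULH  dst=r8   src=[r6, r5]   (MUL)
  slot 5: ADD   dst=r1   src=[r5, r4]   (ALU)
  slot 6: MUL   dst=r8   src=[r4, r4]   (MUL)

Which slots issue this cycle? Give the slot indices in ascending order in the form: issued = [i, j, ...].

issued = [0, 1, 2]

#0 MEM src=r7 dispatched  <A:1 Mu:1 Ld:1 B:1 rd:6 wr:1>
#1 ALU src=r7,r0 dispatched  <A:0 Mu:1 Ld:1 B:1 rd:4 wr:0>
#2 MEM src=r8,r1 dispatched  <A:0 Mu:1 Ld:0 B:1 rd:2 wr:0>
#3 MEM src=r4 held:FU  <A:0 Mu:1 Ld:0 B:1 rd:2 wr:0>
#4 MUL src=r6,r5 held:WR_PORT  <A:0 Mu:1 Ld:0 B:1 rd:2 wr:0>
#5 ALU src=r5,r4 held:FU  <A:0 Mu:1 Ld:0 B:1 rd:2 wr:0>
#6 MUL src=r4,r4 held:WR_PORT  <A:0 Mu:1 Ld:0 B:1 rd:2 wr:0>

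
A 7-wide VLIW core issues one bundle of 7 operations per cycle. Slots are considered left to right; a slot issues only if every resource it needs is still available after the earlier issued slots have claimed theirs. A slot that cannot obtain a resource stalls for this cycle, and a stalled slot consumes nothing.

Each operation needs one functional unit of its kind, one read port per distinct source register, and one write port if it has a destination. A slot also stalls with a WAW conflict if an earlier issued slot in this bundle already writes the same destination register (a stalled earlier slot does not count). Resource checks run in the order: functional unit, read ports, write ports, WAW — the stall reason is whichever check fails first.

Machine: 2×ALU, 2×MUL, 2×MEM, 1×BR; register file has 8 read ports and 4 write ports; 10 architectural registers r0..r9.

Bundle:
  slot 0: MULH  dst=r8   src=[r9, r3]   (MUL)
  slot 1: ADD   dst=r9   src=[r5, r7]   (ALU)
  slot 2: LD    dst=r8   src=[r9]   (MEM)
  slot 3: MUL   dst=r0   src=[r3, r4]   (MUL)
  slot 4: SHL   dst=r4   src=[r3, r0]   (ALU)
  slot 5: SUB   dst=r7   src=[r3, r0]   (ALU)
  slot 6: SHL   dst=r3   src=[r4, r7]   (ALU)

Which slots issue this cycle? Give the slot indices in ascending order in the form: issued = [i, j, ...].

issued = [0, 1, 3, 4]

(0) want 1×MUL +2rd +1wr — yes → AL2|MU1|ME2|BR1|rd6|wr3
(1) want 1×ALU +2rd +1wr — yes → AL1|MU1|ME2|BR1|rd4|wr2
(2) want 1×MEM +1rd +1wr — WAW → AL1|MU1|ME2|BR1|rd4|wr2
(3) want 1×MUL +2rd +1wr — yes → AL1|MU0|ME2|BR1|rd2|wr1
(4) want 1×ALU +2rd +1wr — yes → AL0|MU0|ME2|BR1|rd0|wr0
(5) want 1×ALU +2rd +1wr — FU → AL0|MU0|ME2|BR1|rd0|wr0
(6) want 1×ALU +2rd +1wr — FU → AL0|MU0|ME2|BR1|rd0|wr0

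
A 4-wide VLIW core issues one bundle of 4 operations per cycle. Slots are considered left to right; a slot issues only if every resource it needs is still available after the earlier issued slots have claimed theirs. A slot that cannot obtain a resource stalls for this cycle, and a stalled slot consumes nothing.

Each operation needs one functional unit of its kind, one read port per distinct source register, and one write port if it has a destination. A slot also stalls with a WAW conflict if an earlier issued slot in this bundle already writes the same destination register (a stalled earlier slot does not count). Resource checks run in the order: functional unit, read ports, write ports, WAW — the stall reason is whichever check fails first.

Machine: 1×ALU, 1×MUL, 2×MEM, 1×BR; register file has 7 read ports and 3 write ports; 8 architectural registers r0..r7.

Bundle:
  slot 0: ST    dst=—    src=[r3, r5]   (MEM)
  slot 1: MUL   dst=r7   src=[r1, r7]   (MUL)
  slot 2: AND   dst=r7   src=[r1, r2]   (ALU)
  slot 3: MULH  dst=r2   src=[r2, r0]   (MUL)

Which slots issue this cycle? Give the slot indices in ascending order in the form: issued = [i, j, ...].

issued = [0, 1]

slot 0 (MEM): ISSUE — free A1,Mu1,Ld1,B1 rp5 wp3
slot 1 (MUL): ISSUE — free A1,Mu0,Ld1,B1 rp3 wp2
slot 2 (ALU): stall WAW — free A1,Mu0,Ld1,B1 rp3 wp2
slot 3 (MUL): stall FU — free A1,Mu0,Ld1,B1 rp3 wp2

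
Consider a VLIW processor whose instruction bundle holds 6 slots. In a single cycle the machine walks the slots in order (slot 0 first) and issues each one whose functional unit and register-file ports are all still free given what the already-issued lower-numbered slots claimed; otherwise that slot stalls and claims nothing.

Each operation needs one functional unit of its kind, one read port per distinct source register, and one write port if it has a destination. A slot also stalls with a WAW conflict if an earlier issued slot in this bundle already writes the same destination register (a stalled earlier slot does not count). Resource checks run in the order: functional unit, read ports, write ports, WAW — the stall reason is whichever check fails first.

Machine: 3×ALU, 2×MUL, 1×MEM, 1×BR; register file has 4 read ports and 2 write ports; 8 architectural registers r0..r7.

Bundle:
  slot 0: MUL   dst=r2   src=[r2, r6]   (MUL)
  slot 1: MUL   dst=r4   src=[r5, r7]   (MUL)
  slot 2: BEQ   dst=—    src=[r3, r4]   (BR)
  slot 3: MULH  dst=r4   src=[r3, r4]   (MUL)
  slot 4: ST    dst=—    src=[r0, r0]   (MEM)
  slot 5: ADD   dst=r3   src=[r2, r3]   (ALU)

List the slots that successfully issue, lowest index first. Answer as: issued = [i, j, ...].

issued = [0, 1]

#0 MUL src=r2,r6 dispatched  <A:3 Mu:1 Ld:1 B:1 rd:2 wr:1>
#1 MUL src=r5,r7 dispatched  <A:3 Mu:0 Ld:1 B:1 rd:0 wr:0>
#2 BR src=r3,r4 held:RD_PORT  <A:3 Mu:0 Ld:1 B:1 rd:0 wr:0>
#3 MUL src=r3,r4 held:FU  <A:3 Mu:0 Ld:1 B:1 rd:0 wr:0>
#4 MEM src=r0,r0 held:RD_PORT  <A:3 Mu:0 Ld:1 B:1 rd:0 wr:0>
#5 ALU src=r2,r3 held:RD_PORT  <A:3 Mu:0 Ld:1 B:1 rd:0 wr:0>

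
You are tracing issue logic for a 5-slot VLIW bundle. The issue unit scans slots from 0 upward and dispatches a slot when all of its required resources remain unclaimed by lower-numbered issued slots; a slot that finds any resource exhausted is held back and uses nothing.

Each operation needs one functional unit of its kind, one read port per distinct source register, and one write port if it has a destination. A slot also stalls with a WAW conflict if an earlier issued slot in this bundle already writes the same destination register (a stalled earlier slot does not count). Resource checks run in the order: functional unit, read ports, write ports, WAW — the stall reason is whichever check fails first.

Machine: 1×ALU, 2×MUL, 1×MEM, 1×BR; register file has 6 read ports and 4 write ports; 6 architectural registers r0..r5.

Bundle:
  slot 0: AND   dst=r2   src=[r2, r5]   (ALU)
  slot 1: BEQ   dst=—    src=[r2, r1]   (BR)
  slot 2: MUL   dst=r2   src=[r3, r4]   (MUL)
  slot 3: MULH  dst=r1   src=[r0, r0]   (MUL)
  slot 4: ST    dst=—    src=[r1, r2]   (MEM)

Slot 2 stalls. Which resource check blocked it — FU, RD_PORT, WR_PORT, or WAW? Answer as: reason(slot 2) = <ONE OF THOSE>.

reason(slot 2) = WAW

(0) want 1×ALU +2rd +1wr — yes → AL0|MU2|ME1|BR1|rd4|wr3
(1) want 1×BR +2rd +0wr — yes → AL0|MU2|ME1|BR0|rd2|wr3
(2) want 1×MUL +2rd +1wr — WAW → AL0|MU2|ME1|BR0|rd2|wr3
(3) want 1×MUL +1rd +1wr — yes → AL0|MU1|ME1|BR0|rd1|wr2
(4) want 1×MEM +2rd +0wr — RD_PORT → AL0|MU1|ME1|BR0|rd1|wr2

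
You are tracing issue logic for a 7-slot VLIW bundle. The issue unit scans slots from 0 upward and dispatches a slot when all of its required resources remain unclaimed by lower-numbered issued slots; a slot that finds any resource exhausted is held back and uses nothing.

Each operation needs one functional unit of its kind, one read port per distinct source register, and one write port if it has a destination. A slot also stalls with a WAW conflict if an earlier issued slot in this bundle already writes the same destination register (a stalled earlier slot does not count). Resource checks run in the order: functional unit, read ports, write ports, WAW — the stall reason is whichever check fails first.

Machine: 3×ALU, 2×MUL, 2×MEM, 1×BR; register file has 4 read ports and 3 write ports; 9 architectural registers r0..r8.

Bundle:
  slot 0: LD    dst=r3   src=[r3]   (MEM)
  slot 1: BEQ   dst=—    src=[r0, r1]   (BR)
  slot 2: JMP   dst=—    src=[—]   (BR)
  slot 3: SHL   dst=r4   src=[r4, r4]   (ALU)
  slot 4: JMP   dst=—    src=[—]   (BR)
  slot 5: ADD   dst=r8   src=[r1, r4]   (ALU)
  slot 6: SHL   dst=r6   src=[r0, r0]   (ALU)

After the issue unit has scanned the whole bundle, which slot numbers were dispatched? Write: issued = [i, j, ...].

[0] MEM needs rd=1 wr=1: ok; after: ALU=3 MUL=2 MEM=1 BR=1, R=3, W=2
[1] BR needs rd=2 wr=0: ok; after: ALU=3 MUL=2 MEM=1 BR=0, R=1, W=2
[2] BR needs rd=0 wr=0: FU; after: ALU=3 MUL=2 MEM=1 BR=0, R=1, W=2
[3] ALU needs rd=1 wr=1: ok; after: ALU=2 MUL=2 MEM=1 BR=0, R=0, W=1
[4] BR needs rd=0 wr=0: FU; after: ALU=2 MUL=2 MEM=1 BR=0, R=0, W=1
[5] ALU needs rd=2 wr=1: RD_PORT; after: ALU=2 MUL=2 MEM=1 BR=0, R=0, W=1
[6] ALU needs rd=1 wr=1: RD_PORT; after: ALU=2 MUL=2 MEM=1 BR=0, R=0, W=1

issued = [0, 1, 3]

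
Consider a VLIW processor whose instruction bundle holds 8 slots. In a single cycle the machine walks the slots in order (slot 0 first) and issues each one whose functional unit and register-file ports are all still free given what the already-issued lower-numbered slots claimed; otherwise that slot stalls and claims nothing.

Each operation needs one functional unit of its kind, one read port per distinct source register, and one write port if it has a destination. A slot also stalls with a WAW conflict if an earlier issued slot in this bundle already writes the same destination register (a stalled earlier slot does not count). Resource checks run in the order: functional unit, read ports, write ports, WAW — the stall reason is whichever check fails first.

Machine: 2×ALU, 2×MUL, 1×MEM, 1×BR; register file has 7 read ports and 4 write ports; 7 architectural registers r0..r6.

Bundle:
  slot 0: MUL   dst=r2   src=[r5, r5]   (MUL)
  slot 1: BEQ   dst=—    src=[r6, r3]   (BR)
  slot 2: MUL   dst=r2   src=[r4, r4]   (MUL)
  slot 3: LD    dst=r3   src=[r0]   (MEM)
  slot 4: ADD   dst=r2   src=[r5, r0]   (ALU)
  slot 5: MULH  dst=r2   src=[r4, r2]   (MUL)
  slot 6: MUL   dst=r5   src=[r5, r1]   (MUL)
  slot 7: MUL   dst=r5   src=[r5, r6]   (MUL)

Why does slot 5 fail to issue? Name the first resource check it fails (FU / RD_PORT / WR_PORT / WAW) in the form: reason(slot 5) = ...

reason(slot 5) = WAW

(0) want 1×MUL +1rd +1wr — yes → AL2|MU1|ME1|BR1|rd6|wr3
(1) want 1×BR +2rd +0wr — yes → AL2|MU1|ME1|BR0|rd4|wr3
(2) want 1×MUL +1rd +1wr — WAW → AL2|MU1|ME1|BR0|rd4|wr3
(3) want 1×MEM +1rd +1wr — yes → AL2|MU1|ME0|BR0|rd3|wr2
(4) want 1×ALU +2rd +1wr — WAW → AL2|MU1|ME0|BR0|rd3|wr2
(5) want 1×MUL +2rd +1wr — WAW → AL2|MU1|ME0|BR0|rd3|wr2
(6) want 1×MUL +2rd +1wr — yes → AL2|MU0|ME0|BR0|rd1|wr1
(7) want 1×MUL +2rd +1wr — FU → AL2|MU0|ME0|BR0|rd1|wr1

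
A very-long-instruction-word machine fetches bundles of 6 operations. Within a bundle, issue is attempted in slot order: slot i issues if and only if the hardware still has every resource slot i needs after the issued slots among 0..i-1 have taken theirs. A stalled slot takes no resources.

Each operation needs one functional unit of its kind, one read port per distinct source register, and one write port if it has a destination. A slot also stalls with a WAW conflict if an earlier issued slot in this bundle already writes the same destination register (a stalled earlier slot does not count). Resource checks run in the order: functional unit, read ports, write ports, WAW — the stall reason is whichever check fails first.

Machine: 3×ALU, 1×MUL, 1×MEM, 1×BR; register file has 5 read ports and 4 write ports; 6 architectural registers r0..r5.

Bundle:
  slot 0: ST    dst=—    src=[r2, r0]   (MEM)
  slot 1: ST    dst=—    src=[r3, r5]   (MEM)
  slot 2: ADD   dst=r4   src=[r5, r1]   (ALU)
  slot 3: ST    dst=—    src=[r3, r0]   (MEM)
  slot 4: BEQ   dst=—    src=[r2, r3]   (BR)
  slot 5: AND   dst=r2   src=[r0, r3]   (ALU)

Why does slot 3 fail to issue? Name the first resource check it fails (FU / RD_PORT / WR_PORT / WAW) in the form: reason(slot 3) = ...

reason(slot 3) = FU

[0] MEM needs rd=2 wr=0: ok; after: ALU=3 MUL=1 MEM=0 BR=1, R=3, W=4
[1] MEM needs rd=2 wr=0: FU; after: ALU=3 MUL=1 MEM=0 BR=1, R=3, W=4
[2] ALU needs rd=2 wr=1: ok; after: ALU=2 MUL=1 MEM=0 BR=1, R=1, W=3
[3] MEM needs rd=2 wr=0: FU; after: ALU=2 MUL=1 MEM=0 BR=1, R=1, W=3
[4] BR needs rd=2 wr=0: RD_PORT; after: ALU=2 MUL=1 MEM=0 BR=1, R=1, W=3
[5] ALU needs rd=2 wr=1: RD_PORT; after: ALU=2 MUL=1 MEM=0 BR=1, R=1, W=3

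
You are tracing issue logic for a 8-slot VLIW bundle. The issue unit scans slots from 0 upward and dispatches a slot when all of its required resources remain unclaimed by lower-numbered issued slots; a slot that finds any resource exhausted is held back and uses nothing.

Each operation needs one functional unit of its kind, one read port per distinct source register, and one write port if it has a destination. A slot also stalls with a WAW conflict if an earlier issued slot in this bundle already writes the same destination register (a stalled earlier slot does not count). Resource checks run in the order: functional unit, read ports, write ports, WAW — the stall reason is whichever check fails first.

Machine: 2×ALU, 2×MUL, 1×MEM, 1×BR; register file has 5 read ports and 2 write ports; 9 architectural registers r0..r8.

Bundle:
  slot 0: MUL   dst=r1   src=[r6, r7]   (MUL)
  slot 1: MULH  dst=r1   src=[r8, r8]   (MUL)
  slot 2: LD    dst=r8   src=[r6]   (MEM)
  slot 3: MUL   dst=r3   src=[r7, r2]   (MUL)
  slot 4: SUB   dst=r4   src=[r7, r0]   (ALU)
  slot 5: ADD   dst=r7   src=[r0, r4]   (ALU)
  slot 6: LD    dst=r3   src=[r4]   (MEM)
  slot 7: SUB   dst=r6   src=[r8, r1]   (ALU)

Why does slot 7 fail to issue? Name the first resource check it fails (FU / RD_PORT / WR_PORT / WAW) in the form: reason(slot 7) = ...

[0] MUL needs rd=2 wr=1: ok; after: ALU=2 MUL=1 MEM=1 BR=1, R=3, W=1
[1] MUL needs rd=1 wr=1: WAW; after: ALU=2 MUL=1 MEM=1 BR=1, R=3, W=1
[2] MEM needs rd=1 wr=1: ok; after: ALU=2 MUL=1 MEM=0 BR=1, R=2, W=0
[3] MUL needs rd=2 wr=1: WR_PORT; after: ALU=2 MUL=1 MEM=0 BR=1, R=2, W=0
[4] ALU needs rd=2 wr=1: WR_PORT; after: ALU=2 MUL=1 MEM=0 BR=1, R=2, W=0
[5] ALU needs rd=2 wr=1: WR_PORT; after: ALU=2 MUL=1 MEM=0 BR=1, R=2, W=0
[6] MEM needs rd=1 wr=1: FU; after: ALU=2 MUL=1 MEM=0 BR=1, R=2, W=0
[7] ALU needs rd=2 wr=1: WR_PORT; after: ALU=2 MUL=1 MEM=0 BR=1, R=2, W=0

reason(slot 7) = WR_PORT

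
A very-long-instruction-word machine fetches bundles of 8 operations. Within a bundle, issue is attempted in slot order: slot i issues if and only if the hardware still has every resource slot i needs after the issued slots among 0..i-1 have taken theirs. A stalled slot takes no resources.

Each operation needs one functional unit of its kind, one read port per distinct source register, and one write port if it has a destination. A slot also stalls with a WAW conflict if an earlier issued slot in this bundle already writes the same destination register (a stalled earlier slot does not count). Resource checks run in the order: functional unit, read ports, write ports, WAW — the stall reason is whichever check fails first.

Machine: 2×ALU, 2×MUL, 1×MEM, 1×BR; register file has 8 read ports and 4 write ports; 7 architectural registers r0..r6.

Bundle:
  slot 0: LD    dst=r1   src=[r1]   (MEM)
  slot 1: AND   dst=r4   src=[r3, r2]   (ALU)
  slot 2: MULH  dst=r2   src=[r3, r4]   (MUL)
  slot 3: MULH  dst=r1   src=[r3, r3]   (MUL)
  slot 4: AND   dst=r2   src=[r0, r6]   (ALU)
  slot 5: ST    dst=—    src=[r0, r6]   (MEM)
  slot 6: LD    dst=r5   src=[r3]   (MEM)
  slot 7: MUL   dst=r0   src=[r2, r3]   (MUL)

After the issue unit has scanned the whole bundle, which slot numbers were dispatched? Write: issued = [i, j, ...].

[0] MEM needs rd=1 wr=1: ok; after: ALU=2 MUL=2 MEM=0 BR=1, R=7, W=3
[1] ALU needs rd=2 wr=1: ok; after: ALU=1 MUL=2 MEM=0 BR=1, R=5, W=2
[2] MUL needs rd=2 wr=1: ok; after: ALU=1 MUL=1 MEM=0 BR=1, R=3, W=1
[3] MUL needs rd=1 wr=1: WAW; after: ALU=1 MUL=1 MEM=0 BR=1, R=3, W=1
[4] ALU needs rd=2 wr=1: WAW; after: ALU=1 MUL=1 MEM=0 BR=1, R=3, W=1
[5] MEM needs rd=2 wr=0: FU; after: ALU=1 MUL=1 MEM=0 BR=1, R=3, W=1
[6] MEM needs rd=1 wr=1: FU; after: ALU=1 MUL=1 MEM=0 BR=1, R=3, W=1
[7] MUL needs rd=2 wr=1: ok; after: ALU=1 MUL=0 MEM=0 BR=1, R=1, W=0

issued = [0, 1, 2, 7]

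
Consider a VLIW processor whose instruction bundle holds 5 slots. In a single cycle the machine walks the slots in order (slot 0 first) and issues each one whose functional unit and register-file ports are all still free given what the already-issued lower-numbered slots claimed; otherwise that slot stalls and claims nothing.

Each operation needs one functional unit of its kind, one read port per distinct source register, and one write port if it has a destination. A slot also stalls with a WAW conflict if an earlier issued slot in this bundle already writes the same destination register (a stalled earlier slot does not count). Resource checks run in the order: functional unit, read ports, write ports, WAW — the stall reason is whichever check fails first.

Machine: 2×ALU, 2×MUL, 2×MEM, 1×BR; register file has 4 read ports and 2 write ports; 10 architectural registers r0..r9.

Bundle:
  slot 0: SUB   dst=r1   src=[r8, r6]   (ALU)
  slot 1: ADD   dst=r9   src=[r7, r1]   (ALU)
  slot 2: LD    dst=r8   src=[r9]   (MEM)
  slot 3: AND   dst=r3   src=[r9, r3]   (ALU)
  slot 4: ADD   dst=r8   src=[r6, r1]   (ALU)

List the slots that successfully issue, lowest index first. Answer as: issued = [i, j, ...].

slot 0 (ALU): ISSUE — free A1,Mu2,Ld2,B1 rp2 wp1
slot 1 (ALU): ISSUE — free A0,Mu2,Ld2,B1 rp0 wp0
slot 2 (MEM): stall RD_PORT — free A0,Mu2,Ld2,B1 rp0 wp0
slot 3 (ALU): stall FU — free A0,Mu2,Ld2,B1 rp0 wp0
slot 4 (ALU): stall FU — free A0,Mu2,Ld2,B1 rp0 wp0

issued = [0, 1]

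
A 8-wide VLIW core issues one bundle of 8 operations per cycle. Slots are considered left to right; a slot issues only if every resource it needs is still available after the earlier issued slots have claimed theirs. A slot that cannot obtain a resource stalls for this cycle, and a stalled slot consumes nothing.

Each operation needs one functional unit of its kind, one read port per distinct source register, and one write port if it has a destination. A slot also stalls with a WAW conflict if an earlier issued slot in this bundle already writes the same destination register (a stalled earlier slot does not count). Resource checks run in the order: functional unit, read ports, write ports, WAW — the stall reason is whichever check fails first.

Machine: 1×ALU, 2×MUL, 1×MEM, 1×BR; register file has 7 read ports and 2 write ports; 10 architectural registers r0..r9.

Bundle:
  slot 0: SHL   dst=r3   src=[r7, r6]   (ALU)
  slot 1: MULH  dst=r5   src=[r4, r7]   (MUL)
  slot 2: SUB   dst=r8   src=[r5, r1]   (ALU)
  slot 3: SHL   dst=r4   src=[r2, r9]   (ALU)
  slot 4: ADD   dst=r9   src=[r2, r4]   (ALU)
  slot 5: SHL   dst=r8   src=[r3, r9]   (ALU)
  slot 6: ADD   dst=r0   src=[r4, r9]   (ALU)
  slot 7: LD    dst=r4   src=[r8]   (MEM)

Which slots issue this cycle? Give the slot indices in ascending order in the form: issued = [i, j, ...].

#0 ALU src=r7,r6 dispatched  <A:0 Mu:2 Ld:1 B:1 rd:5 wr:1>
#1 MUL src=r4,r7 dispatched  <A:0 Mu:1 Ld:1 B:1 rd:3 wr:0>
#2 ALU src=r5,r1 held:FU  <A:0 Mu:1 Ld:1 B:1 rd:3 wr:0>
#3 ALU src=r2,r9 held:FU  <A:0 Mu:1 Ld:1 B:1 rd:3 wr:0>
#4 ALU src=r2,r4 held:FU  <A:0 Mu:1 Ld:1 B:1 rd:3 wr:0>
#5 ALU src=r3,r9 held:FU  <A:0 Mu:1 Ld:1 B:1 rd:3 wr:0>
#6 ALU src=r4,r9 held:FU  <A:0 Mu:1 Ld:1 B:1 rd:3 wr:0>
#7 MEM src=r8 held:WR_PORT  <A:0 Mu:1 Ld:1 B:1 rd:3 wr:0>

issued = [0, 1]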